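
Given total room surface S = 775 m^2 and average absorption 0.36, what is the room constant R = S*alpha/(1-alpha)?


R = 775 * 0.36 / (1 - 0.36) = 435.94 m^2


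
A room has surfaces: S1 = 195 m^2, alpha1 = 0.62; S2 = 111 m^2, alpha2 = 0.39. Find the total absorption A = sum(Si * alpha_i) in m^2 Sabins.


195 * 0.62 = 120.9
111 * 0.39 = 43.29
A_total = 120.9 + 43.29 = 164.19 m^2


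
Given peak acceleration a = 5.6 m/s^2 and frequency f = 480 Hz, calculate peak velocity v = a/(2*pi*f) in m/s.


omega = 2*pi*f = 2*pi*480 = 3015.93 rad/s
v = a / omega = 5.6 / 3015.93 = 0.0018568 m/s


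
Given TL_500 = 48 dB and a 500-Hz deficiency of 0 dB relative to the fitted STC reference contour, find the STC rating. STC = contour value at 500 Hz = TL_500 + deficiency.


By ASTM E413, STC = value of the fitted reference contour at 500 Hz.
Contour value at 500 Hz = TL_500 + deficiency = 48 + 0 = 48
STC = 48


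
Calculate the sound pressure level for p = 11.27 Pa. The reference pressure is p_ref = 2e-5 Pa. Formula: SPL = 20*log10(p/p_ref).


p / p_ref = 11.27 / 2e-5 = 563500
SPL = 20 * log10(563500) = 115.02 dB


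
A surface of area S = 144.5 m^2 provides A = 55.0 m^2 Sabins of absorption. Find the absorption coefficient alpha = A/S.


Absorption coefficient = absorbed power / incident power
alpha = A / S = 55.0 / 144.5 = 0.38062


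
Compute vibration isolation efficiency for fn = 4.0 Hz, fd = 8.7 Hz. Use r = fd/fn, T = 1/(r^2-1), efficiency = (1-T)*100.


r = 8.7 / 4.0 = 2.175
r^2 - 1 = 2.175^2 - 1 = 3.73062
T = 1/3.73062 = 0.268052
Efficiency = (1 - 0.268052)*100 = 73.195 %


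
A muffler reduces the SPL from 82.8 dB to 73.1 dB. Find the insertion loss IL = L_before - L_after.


Insertion loss = SPL without muffler - SPL with muffler
IL = 82.8 - 73.1 = 9.7 dB


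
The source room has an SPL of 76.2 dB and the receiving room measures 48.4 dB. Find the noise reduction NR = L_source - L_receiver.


NR = L_source - L_receiver (difference between source and receiving room levels)
NR = 76.2 - 48.4 = 27.8 dB


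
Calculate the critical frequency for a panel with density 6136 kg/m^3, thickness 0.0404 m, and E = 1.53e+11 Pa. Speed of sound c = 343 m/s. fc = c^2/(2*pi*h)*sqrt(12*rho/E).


12*rho/E = 12*6136/1.53e+11 = 4.81255e-07
sqrt(12*rho/E) = sqrt(4.81255e-07) = 0.000693725
c^2/(2*pi*h) = 343^2/(2*pi*0.0404) = 463476
fc = 463476 * 0.000693725 = 321.52 Hz


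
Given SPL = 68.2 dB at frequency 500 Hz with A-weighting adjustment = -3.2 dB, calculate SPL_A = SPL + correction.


A-weighting table: 500 Hz -> -3.2 dB correction
SPL_A = SPL + correction = 68.2 + (-3.2) = 65 dBA


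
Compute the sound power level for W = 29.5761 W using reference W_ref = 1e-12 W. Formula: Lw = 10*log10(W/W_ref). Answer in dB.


W / W_ref = 29.5761 / 1e-12 = 2.95761e+13
Lw = 10 * log10(2.95761e+13) = 134.71 dB


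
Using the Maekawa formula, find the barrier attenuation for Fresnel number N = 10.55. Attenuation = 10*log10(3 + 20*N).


3 + 20*N = 3 + 20*10.55 = 214
Att = 10*log10(214) = 23.304 dB


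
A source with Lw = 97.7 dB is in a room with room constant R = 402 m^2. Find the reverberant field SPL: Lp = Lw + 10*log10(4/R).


4/R = 4/402 = 0.00995025
Lp = 97.7 + 10*log10(0.00995025) = 77.678 dB


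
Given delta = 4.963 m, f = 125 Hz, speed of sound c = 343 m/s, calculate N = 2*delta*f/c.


N = 2*delta*f/c = 2*delta/lambda, where lambda = c/f
lambda = 343 / 125 = 2.744 m
N = 2 * 4.963 / 2.744 = 3.6173


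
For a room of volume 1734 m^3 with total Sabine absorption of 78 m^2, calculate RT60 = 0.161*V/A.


RT60 = 0.161 * 1734 / 78 = 3.5792 s


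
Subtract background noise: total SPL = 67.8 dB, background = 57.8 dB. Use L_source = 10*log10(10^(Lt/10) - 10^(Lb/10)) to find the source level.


10^(67.8/10) = 6.0256e+06
10^(57.8/10) = 602560
Difference = 6.0256e+06 - 602560 = 5.42304e+06
L_source = 10*log10(5.42304e+06) = 67.342 dB


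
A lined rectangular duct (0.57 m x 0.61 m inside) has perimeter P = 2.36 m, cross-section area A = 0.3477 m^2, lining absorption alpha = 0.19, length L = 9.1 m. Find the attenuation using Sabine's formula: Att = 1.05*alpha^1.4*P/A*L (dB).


alpha^1.4 = 0.19^1.4 = 0.0977811
Attenuation rate = 1.05 * alpha^1.4 * P / A
= 1.05 * 0.0977811 * 2.36 / 0.3477 = 0.69687 dB/m
Total Att = 0.69687 * 9.1 = 6.3415 dB


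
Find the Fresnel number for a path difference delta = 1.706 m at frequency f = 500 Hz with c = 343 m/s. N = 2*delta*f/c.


N = 2*delta*f/c = 2*delta/lambda, where lambda = c/f
lambda = 343 / 500 = 0.686 m
N = 2 * 1.706 / 0.686 = 4.9738


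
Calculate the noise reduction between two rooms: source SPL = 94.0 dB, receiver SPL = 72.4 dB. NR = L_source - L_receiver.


NR = L_source - L_receiver (difference between source and receiving room levels)
NR = 94.0 - 72.4 = 21.6 dB


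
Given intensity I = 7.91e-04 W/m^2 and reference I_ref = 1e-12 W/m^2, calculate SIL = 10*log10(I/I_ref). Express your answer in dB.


I / I_ref = 7.91e-04 / 1e-12 = 7.91e+08
SIL = 10 * log10(7.91e+08) = 88.982 dB


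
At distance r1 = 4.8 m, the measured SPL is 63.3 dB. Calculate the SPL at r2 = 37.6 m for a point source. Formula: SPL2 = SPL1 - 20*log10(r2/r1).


r2/r1 = 37.6/4.8 = 7.83333
Correction = 20*log10(7.83333) = 17.8789 dB
SPL2 = 63.3 - 17.8789 = 45.421 dB


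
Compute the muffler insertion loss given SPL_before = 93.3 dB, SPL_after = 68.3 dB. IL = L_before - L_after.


Insertion loss = SPL without muffler - SPL with muffler
IL = 93.3 - 68.3 = 25 dB


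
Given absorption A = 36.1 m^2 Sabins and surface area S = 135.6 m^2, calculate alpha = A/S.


Absorption coefficient = absorbed power / incident power
alpha = A / S = 36.1 / 135.6 = 0.26622


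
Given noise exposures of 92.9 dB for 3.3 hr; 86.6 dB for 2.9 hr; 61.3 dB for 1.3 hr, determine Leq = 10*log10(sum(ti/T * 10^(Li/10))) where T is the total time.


T_total = 3.3 + 2.9 + 1.3 = 7.5 hr
(3.3/7.5) * 10^(92.9/10) = 8.57932e+08
(2.9/7.5) * 10^(86.6/10) = 1.76741e+08
(1.3/7.5) * 10^(61.3/10) = 233820
Sum = 8.57932e+08 + 1.76741e+08 + 233820 = 1.03491e+09
Leq = 10*log10(1.03491e+09) = 90.149 dB


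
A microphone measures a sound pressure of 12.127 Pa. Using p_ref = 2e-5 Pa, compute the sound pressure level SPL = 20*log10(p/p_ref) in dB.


p / p_ref = 12.127 / 2e-5 = 606350
SPL = 20 * log10(606350) = 115.65 dB


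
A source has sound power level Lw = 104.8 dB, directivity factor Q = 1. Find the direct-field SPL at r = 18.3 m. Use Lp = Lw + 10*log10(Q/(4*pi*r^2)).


4*pi*r^2 = 4*pi*18.3^2 = 4208.35 m^2
Q / (4*pi*r^2) = 1 / 4208.35 = 0.000237623
Lp = 104.8 + 10*log10(0.000237623) = 68.559 dB


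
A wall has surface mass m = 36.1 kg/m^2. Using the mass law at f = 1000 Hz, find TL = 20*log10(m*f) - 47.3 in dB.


m * f = 36.1 * 1000 = 36100
20*log10(36100) = 91.1501 dB
TL = 91.1501 - 47.3 = 43.85 dB


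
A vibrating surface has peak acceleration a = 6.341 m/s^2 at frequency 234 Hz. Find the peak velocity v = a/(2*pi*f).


omega = 2*pi*f = 2*pi*234 = 1470.27 rad/s
v = a / omega = 6.341 / 1470.27 = 0.0043128 m/s


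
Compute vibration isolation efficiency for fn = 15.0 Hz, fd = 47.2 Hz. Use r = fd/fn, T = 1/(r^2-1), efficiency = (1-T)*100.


r = 47.2 / 15.0 = 3.14667
r^2 - 1 = 3.14667^2 - 1 = 8.90153
T = 1/8.90153 = 0.11234
Efficiency = (1 - 0.11234)*100 = 88.766 %


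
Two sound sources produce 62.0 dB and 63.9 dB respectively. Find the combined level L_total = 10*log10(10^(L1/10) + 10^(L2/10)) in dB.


10^(62.0/10) = 1.58489e+06
10^(63.9/10) = 2.45471e+06
Sum = 1.58489e+06 + 2.45471e+06 = 4.0396e+06
L_total = 10*log10(4.0396e+06) = 66.063 dB


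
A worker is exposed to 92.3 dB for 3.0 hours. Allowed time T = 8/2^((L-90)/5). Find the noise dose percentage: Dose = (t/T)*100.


T_allowed = 8 / 2^((92.3 - 90)/5) = 5.81589 hr
Dose = 3.0 / 5.81589 * 100 = 51.583 %


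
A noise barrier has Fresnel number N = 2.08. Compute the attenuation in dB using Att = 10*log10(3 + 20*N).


3 + 20*N = 3 + 20*2.08 = 44.6
Att = 10*log10(44.6) = 16.493 dB


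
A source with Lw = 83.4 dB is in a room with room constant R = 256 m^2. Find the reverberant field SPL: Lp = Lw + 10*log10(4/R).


4/R = 4/256 = 0.015625
Lp = 83.4 + 10*log10(0.015625) = 65.338 dB


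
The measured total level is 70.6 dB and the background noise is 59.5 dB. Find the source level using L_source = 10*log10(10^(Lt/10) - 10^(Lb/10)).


10^(70.6/10) = 1.14815e+07
10^(59.5/10) = 891251
Difference = 1.14815e+07 - 891251 = 1.05902e+07
L_source = 10*log10(1.05902e+07) = 70.249 dB


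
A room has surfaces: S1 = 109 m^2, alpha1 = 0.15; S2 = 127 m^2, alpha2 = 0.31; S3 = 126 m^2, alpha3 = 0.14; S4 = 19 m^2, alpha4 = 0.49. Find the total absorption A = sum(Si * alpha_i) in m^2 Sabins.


109 * 0.15 = 16.35
127 * 0.31 = 39.37
126 * 0.14 = 17.64
19 * 0.49 = 9.31
A_total = 16.35 + 39.37 + 17.64 + 9.31 = 82.67 m^2


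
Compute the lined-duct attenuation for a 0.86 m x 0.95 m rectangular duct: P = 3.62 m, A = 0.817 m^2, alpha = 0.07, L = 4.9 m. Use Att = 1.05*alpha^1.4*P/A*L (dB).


alpha^1.4 = 0.07^1.4 = 0.0241622
Attenuation rate = 1.05 * alpha^1.4 * P / A
= 1.05 * 0.0241622 * 3.62 / 0.817 = 0.112412 dB/m
Total Att = 0.112412 * 4.9 = 0.55082 dB


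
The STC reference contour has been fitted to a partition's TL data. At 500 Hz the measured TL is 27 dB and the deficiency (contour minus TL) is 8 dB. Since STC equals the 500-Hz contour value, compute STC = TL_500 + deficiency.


By ASTM E413, STC = value of the fitted reference contour at 500 Hz.
Contour value at 500 Hz = TL_500 + deficiency = 27 + 8 = 35
STC = 35


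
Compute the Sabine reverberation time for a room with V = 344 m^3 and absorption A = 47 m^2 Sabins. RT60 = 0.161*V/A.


RT60 = 0.161 * 344 / 47 = 1.1784 s


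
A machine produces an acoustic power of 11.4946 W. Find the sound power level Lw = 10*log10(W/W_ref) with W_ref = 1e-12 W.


W / W_ref = 11.4946 / 1e-12 = 1.14946e+13
Lw = 10 * log10(1.14946e+13) = 130.6 dB


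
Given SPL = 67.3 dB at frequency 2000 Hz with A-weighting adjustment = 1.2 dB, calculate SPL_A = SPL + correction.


A-weighting table: 2000 Hz -> 1.2 dB correction
SPL_A = SPL + correction = 67.3 + (1.2) = 68.5 dBA


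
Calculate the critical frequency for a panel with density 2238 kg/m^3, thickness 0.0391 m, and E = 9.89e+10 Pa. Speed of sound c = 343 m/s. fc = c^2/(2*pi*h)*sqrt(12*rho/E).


12*rho/E = 12*2238/9.89e+10 = 2.71547e-07
sqrt(12*rho/E) = sqrt(2.71547e-07) = 0.000521102
c^2/(2*pi*h) = 343^2/(2*pi*0.0391) = 478885
fc = 478885 * 0.000521102 = 249.55 Hz


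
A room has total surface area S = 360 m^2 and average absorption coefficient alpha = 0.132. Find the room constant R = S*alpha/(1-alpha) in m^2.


R = 360 * 0.132 / (1 - 0.132) = 54.747 m^2


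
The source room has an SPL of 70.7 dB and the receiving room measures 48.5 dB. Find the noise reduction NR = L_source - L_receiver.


NR = L_source - L_receiver (difference between source and receiving room levels)
NR = 70.7 - 48.5 = 22.2 dB


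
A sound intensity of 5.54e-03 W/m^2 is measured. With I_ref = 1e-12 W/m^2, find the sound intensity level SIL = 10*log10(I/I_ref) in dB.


I / I_ref = 5.54e-03 / 1e-12 = 5.54e+09
SIL = 10 * log10(5.54e+09) = 97.435 dB


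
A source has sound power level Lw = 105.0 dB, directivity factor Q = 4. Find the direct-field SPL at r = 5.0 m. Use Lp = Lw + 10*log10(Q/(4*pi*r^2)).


4*pi*r^2 = 4*pi*5.0^2 = 314.159 m^2
Q / (4*pi*r^2) = 4 / 314.159 = 0.0127324
Lp = 105.0 + 10*log10(0.0127324) = 86.049 dB


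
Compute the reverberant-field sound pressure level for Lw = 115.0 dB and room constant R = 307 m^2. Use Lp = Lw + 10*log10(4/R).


4/R = 4/307 = 0.0130293
Lp = 115.0 + 10*log10(0.0130293) = 96.149 dB


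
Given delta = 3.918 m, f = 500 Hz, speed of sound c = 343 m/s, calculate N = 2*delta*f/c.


N = 2*delta*f/c = 2*delta/lambda, where lambda = c/f
lambda = 343 / 500 = 0.686 m
N = 2 * 3.918 / 0.686 = 11.423


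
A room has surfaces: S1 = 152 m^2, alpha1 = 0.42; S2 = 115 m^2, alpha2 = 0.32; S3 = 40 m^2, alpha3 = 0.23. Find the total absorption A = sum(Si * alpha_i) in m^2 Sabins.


152 * 0.42 = 63.84
115 * 0.32 = 36.8
40 * 0.23 = 9.2
A_total = 63.84 + 36.8 + 9.2 = 109.84 m^2


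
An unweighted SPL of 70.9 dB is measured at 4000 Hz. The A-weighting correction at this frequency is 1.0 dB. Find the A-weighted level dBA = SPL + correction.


A-weighting table: 4000 Hz -> 1.0 dB correction
SPL_A = SPL + correction = 70.9 + (1.0) = 71.9 dBA


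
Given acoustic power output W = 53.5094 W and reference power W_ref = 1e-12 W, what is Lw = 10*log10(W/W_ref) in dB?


W / W_ref = 53.5094 / 1e-12 = 5.35094e+13
Lw = 10 * log10(5.35094e+13) = 137.28 dB


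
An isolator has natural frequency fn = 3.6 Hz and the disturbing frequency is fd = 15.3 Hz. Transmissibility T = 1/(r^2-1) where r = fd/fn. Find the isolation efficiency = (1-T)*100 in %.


r = 15.3 / 3.6 = 4.25
r^2 - 1 = 4.25^2 - 1 = 17.0625
T = 1/17.0625 = 0.0586081
Efficiency = (1 - 0.0586081)*100 = 94.139 %


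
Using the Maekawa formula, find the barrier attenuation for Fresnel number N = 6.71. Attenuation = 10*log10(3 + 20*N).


3 + 20*N = 3 + 20*6.71 = 137.2
Att = 10*log10(137.2) = 21.374 dB


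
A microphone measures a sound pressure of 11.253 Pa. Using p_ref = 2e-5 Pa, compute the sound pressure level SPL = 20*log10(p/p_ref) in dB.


p / p_ref = 11.253 / 2e-5 = 562650
SPL = 20 * log10(562650) = 115 dB


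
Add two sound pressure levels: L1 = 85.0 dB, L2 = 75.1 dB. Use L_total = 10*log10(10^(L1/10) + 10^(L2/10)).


10^(85.0/10) = 3.16228e+08
10^(75.1/10) = 3.23594e+07
Sum = 3.16228e+08 + 3.23594e+07 = 3.48587e+08
L_total = 10*log10(3.48587e+08) = 85.423 dB


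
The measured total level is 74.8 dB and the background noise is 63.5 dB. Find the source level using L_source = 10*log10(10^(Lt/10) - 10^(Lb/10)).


10^(74.8/10) = 3.01995e+07
10^(63.5/10) = 2.23872e+06
Difference = 3.01995e+07 - 2.23872e+06 = 2.79608e+07
L_source = 10*log10(2.79608e+07) = 74.465 dB


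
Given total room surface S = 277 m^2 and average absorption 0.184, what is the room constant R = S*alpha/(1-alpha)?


R = 277 * 0.184 / (1 - 0.184) = 62.461 m^2


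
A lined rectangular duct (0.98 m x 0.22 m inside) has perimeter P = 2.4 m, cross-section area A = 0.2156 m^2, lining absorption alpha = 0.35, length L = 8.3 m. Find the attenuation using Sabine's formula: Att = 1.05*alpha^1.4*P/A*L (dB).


alpha^1.4 = 0.35^1.4 = 0.229983
Attenuation rate = 1.05 * alpha^1.4 * P / A
= 1.05 * 0.229983 * 2.4 / 0.2156 = 2.68811 dB/m
Total Att = 2.68811 * 8.3 = 22.311 dB


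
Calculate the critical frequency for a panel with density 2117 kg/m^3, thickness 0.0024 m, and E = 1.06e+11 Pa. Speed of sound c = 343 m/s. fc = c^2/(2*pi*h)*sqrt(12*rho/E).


12*rho/E = 12*2117/1.06e+11 = 2.3966e-07
sqrt(12*rho/E) = sqrt(2.3966e-07) = 0.000489551
c^2/(2*pi*h) = 343^2/(2*pi*0.0024) = 7.80184e+06
fc = 7.80184e+06 * 0.000489551 = 3819.4 Hz


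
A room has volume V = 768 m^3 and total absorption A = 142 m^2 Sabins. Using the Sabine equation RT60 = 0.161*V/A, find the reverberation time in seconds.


RT60 = 0.161 * 768 / 142 = 0.87076 s


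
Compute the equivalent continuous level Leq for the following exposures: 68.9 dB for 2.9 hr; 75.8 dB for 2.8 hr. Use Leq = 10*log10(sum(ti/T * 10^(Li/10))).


T_total = 2.9 + 2.8 = 5.7 hr
(2.9/5.7) * 10^(68.9/10) = 3.94933e+06
(2.8/5.7) * 10^(75.8/10) = 1.8676e+07
Sum = 3.94933e+06 + 1.8676e+07 = 2.26253e+07
Leq = 10*log10(2.26253e+07) = 73.546 dB


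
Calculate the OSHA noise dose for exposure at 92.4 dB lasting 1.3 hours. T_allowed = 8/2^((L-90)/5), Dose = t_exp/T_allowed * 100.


T_allowed = 8 / 2^((92.4 - 90)/5) = 5.73582 hr
Dose = 1.3 / 5.73582 * 100 = 22.665 %


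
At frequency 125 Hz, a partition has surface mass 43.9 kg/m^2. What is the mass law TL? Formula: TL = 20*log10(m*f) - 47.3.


m * f = 43.9 * 125 = 5487.5
20*log10(5487.5) = 74.7875 dB
TL = 74.7875 - 47.3 = 27.487 dB


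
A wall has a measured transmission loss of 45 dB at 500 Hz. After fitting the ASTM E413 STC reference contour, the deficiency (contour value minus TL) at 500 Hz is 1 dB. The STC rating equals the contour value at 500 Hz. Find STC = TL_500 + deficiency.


By ASTM E413, STC = value of the fitted reference contour at 500 Hz.
Contour value at 500 Hz = TL_500 + deficiency = 45 + 1 = 46
STC = 46


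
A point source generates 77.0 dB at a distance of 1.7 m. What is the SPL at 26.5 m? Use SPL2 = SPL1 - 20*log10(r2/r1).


r2/r1 = 26.5/1.7 = 15.5882
Correction = 20*log10(15.5882) = 23.8559 dB
SPL2 = 77.0 - 23.8559 = 53.144 dB


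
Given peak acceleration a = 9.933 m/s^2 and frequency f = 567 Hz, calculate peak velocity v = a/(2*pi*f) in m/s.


omega = 2*pi*f = 2*pi*567 = 3562.57 rad/s
v = a / omega = 9.933 / 3562.57 = 0.0027882 m/s


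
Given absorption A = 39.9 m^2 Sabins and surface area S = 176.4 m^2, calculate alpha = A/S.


Absorption coefficient = absorbed power / incident power
alpha = A / S = 39.9 / 176.4 = 0.22619


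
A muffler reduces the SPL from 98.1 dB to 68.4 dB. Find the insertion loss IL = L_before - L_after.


Insertion loss = SPL without muffler - SPL with muffler
IL = 98.1 - 68.4 = 29.7 dB


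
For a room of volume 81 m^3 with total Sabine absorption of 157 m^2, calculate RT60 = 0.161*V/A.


RT60 = 0.161 * 81 / 157 = 0.083064 s


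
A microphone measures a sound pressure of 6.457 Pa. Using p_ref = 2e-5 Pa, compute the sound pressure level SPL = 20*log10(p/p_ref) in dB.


p / p_ref = 6.457 / 2e-5 = 322850
SPL = 20 * log10(322850) = 110.18 dB


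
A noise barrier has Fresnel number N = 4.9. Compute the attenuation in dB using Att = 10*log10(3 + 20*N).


3 + 20*N = 3 + 20*4.9 = 101
Att = 10*log10(101) = 20.043 dB


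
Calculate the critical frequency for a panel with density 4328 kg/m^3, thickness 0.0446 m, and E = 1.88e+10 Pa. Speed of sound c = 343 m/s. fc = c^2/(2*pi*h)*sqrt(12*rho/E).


12*rho/E = 12*4328/1.88e+10 = 2.76255e-06
sqrt(12*rho/E) = sqrt(2.76255e-06) = 0.00166209
c^2/(2*pi*h) = 343^2/(2*pi*0.0446) = 419830
fc = 419830 * 0.00166209 = 697.8 Hz


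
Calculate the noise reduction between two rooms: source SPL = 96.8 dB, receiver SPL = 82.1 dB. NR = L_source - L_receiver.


NR = L_source - L_receiver (difference between source and receiving room levels)
NR = 96.8 - 82.1 = 14.7 dB


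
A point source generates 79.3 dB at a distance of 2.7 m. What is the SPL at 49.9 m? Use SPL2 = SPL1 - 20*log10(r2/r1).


r2/r1 = 49.9/2.7 = 18.4815
Correction = 20*log10(18.4815) = 25.3347 dB
SPL2 = 79.3 - 25.3347 = 53.965 dB


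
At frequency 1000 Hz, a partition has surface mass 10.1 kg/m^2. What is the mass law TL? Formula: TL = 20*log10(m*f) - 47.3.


m * f = 10.1 * 1000 = 10100
20*log10(10100) = 80.0864 dB
TL = 80.0864 - 47.3 = 32.786 dB


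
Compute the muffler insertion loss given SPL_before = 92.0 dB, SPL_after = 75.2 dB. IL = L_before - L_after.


Insertion loss = SPL without muffler - SPL with muffler
IL = 92.0 - 75.2 = 16.8 dB


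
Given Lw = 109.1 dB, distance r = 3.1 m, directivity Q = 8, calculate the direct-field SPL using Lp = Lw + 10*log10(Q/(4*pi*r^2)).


4*pi*r^2 = 4*pi*3.1^2 = 120.763 m^2
Q / (4*pi*r^2) = 8 / 120.763 = 0.0662455
Lp = 109.1 + 10*log10(0.0662455) = 97.312 dB


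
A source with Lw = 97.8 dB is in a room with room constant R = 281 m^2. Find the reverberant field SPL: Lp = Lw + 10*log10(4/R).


4/R = 4/281 = 0.0142349
Lp = 97.8 + 10*log10(0.0142349) = 79.334 dB


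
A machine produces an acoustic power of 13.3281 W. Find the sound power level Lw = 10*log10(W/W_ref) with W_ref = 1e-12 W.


W / W_ref = 13.3281 / 1e-12 = 1.33281e+13
Lw = 10 * log10(1.33281e+13) = 131.25 dB


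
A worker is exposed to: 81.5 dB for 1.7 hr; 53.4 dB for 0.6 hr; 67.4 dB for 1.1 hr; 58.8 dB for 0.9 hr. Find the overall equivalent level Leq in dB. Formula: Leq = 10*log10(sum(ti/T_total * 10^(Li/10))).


T_total = 1.7 + 0.6 + 1.1 + 0.9 = 4.3 hr
(1.7/4.3) * 10^(81.5/10) = 5.58445e+07
(0.6/4.3) * 10^(53.4/10) = 30526.9
(1.1/4.3) * 10^(67.4/10) = 1.4058e+06
(0.9/4.3) * 10^(58.8/10) = 158772
Sum = 5.58445e+07 + 30526.9 + 1.4058e+06 + 158772 = 5.74396e+07
Leq = 10*log10(5.74396e+07) = 77.592 dB


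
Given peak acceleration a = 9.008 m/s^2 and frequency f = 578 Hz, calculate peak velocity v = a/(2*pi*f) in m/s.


omega = 2*pi*f = 2*pi*578 = 3631.68 rad/s
v = a / omega = 9.008 / 3631.68 = 0.0024804 m/s


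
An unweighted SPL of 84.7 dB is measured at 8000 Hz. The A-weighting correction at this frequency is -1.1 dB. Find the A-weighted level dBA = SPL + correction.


A-weighting table: 8000 Hz -> -1.1 dB correction
SPL_A = SPL + correction = 84.7 + (-1.1) = 83.6 dBA


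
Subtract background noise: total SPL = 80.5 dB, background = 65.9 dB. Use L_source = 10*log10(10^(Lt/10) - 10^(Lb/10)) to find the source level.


10^(80.5/10) = 1.12202e+08
10^(65.9/10) = 3.89045e+06
Difference = 1.12202e+08 - 3.89045e+06 = 1.08312e+08
L_source = 10*log10(1.08312e+08) = 80.347 dB


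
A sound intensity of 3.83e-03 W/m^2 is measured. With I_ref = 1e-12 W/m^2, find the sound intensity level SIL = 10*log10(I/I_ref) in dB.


I / I_ref = 3.83e-03 / 1e-12 = 3.83e+09
SIL = 10 * log10(3.83e+09) = 95.832 dB


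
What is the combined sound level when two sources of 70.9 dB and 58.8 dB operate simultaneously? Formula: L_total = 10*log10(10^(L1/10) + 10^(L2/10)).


10^(70.9/10) = 1.23027e+07
10^(58.8/10) = 758578
Sum = 1.23027e+07 + 758578 = 1.30613e+07
L_total = 10*log10(1.30613e+07) = 71.16 dB


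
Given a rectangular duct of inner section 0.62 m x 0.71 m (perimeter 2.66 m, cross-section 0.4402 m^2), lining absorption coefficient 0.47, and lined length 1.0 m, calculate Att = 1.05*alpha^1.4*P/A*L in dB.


alpha^1.4 = 0.47^1.4 = 0.347486
Attenuation rate = 1.05 * alpha^1.4 * P / A
= 1.05 * 0.347486 * 2.66 / 0.4402 = 2.20474 dB/m
Total Att = 2.20474 * 1.0 = 2.2047 dB


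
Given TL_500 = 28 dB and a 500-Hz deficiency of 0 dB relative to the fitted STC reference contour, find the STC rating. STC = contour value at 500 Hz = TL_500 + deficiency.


By ASTM E413, STC = value of the fitted reference contour at 500 Hz.
Contour value at 500 Hz = TL_500 + deficiency = 28 + 0 = 28
STC = 28


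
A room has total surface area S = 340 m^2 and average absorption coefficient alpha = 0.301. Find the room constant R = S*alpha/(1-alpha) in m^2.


R = 340 * 0.301 / (1 - 0.301) = 146.41 m^2


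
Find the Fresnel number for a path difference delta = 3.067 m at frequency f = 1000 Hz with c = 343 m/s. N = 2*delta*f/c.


N = 2*delta*f/c = 2*delta/lambda, where lambda = c/f
lambda = 343 / 1000 = 0.343 m
N = 2 * 3.067 / 0.343 = 17.883


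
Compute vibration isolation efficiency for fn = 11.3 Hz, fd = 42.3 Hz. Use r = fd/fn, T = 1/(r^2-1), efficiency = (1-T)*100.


r = 42.3 / 11.3 = 3.74336
r^2 - 1 = 3.74336^2 - 1 = 13.0127
T = 1/13.0127 = 0.076848
Efficiency = (1 - 0.076848)*100 = 92.315 %


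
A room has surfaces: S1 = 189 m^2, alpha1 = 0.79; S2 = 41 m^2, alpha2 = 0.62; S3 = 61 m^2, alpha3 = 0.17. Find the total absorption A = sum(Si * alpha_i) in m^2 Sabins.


189 * 0.79 = 149.31
41 * 0.62 = 25.42
61 * 0.17 = 10.37
A_total = 149.31 + 25.42 + 10.37 = 185.1 m^2


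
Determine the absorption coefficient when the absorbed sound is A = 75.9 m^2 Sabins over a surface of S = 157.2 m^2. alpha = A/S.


Absorption coefficient = absorbed power / incident power
alpha = A / S = 75.9 / 157.2 = 0.48282


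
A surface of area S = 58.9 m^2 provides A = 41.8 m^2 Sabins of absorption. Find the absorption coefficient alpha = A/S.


Absorption coefficient = absorbed power / incident power
alpha = A / S = 41.8 / 58.9 = 0.70968


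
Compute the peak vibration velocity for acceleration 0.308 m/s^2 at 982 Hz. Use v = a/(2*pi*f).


omega = 2*pi*f = 2*pi*982 = 6170.09 rad/s
v = a / omega = 0.308 / 6170.09 = 4.9918e-05 m/s


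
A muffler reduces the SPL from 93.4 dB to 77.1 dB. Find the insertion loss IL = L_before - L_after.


Insertion loss = SPL without muffler - SPL with muffler
IL = 93.4 - 77.1 = 16.3 dB


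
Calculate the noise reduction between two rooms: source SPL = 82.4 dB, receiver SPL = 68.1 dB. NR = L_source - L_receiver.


NR = L_source - L_receiver (difference between source and receiving room levels)
NR = 82.4 - 68.1 = 14.3 dB


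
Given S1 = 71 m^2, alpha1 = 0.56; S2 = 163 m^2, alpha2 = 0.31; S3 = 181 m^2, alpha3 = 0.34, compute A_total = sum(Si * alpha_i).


71 * 0.56 = 39.76
163 * 0.31 = 50.53
181 * 0.34 = 61.54
A_total = 39.76 + 50.53 + 61.54 = 151.83 m^2


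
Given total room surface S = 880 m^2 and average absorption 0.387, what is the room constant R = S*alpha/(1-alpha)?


R = 880 * 0.387 / (1 - 0.387) = 555.56 m^2


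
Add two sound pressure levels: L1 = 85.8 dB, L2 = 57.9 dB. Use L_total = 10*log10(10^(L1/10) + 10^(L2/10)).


10^(85.8/10) = 3.80189e+08
10^(57.9/10) = 616595
Sum = 3.80189e+08 + 616595 = 3.80806e+08
L_total = 10*log10(3.80806e+08) = 85.807 dB


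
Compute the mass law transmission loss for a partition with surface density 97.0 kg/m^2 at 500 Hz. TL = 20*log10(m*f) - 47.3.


m * f = 97.0 * 500 = 48500
20*log10(48500) = 93.7148 dB
TL = 93.7148 - 47.3 = 46.415 dB


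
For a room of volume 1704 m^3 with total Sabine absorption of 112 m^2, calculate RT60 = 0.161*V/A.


RT60 = 0.161 * 1704 / 112 = 2.4495 s


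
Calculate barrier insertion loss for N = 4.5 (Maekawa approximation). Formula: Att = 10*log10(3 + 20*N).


3 + 20*N = 3 + 20*4.5 = 93
Att = 10*log10(93) = 19.685 dB


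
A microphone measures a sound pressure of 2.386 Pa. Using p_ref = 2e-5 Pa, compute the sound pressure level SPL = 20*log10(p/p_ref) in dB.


p / p_ref = 2.386 / 2e-5 = 119300
SPL = 20 * log10(119300) = 101.53 dB


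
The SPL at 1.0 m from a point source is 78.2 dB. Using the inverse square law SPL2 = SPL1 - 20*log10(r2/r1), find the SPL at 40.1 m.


r2/r1 = 40.1/1.0 = 40.1
Correction = 20*log10(40.1) = 32.0629 dB
SPL2 = 78.2 - 32.0629 = 46.137 dB


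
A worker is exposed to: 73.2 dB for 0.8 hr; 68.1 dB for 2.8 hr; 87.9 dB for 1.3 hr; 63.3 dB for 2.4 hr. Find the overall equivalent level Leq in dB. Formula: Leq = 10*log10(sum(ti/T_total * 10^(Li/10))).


T_total = 0.8 + 2.8 + 1.3 + 2.4 = 7.3 hr
(0.8/7.3) * 10^(73.2/10) = 2.28964e+06
(2.8/7.3) * 10^(68.1/10) = 2.47648e+06
(1.3/7.3) * 10^(87.9/10) = 1.09805e+08
(2.4/7.3) * 10^(63.3/10) = 702892
Sum = 2.28964e+06 + 2.47648e+06 + 1.09805e+08 + 702892 = 1.15274e+08
Leq = 10*log10(1.15274e+08) = 80.617 dB


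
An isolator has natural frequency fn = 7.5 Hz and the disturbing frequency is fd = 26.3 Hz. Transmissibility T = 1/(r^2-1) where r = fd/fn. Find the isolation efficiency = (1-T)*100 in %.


r = 26.3 / 7.5 = 3.50667
r^2 - 1 = 3.50667^2 - 1 = 11.2967
T = 1/11.2967 = 0.0885214
Efficiency = (1 - 0.0885214)*100 = 91.148 %


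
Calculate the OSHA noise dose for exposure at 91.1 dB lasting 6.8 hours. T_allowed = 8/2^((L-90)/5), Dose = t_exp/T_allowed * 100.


T_allowed = 8 / 2^((91.1 - 90)/5) = 6.86852 hr
Dose = 6.8 / 6.86852 * 100 = 99.002 %


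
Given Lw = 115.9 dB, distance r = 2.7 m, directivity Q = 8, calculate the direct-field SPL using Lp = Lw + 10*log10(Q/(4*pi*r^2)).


4*pi*r^2 = 4*pi*2.7^2 = 91.6088 m^2
Q / (4*pi*r^2) = 8 / 91.6088 = 0.0873279
Lp = 115.9 + 10*log10(0.0873279) = 105.31 dB


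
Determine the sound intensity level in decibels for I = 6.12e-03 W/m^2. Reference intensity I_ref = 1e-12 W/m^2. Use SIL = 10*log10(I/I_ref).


I / I_ref = 6.12e-03 / 1e-12 = 6.12e+09
SIL = 10 * log10(6.12e+09) = 97.868 dB


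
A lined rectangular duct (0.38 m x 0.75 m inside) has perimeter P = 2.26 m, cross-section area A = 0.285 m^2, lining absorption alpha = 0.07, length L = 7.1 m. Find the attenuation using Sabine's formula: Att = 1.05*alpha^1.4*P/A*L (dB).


alpha^1.4 = 0.07^1.4 = 0.0241622
Attenuation rate = 1.05 * alpha^1.4 * P / A
= 1.05 * 0.0241622 * 2.26 / 0.285 = 0.201182 dB/m
Total Att = 0.201182 * 7.1 = 1.4284 dB


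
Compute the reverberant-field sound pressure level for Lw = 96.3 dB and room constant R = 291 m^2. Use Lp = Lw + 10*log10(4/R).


4/R = 4/291 = 0.0137457
Lp = 96.3 + 10*log10(0.0137457) = 77.682 dB


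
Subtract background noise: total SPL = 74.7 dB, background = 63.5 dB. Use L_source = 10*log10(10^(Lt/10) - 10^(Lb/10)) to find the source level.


10^(74.7/10) = 2.95121e+07
10^(63.5/10) = 2.23872e+06
Difference = 2.95121e+07 - 2.23872e+06 = 2.72734e+07
L_source = 10*log10(2.72734e+07) = 74.357 dB


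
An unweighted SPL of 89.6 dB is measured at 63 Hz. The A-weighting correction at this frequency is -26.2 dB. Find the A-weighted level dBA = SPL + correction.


A-weighting table: 63 Hz -> -26.2 dB correction
SPL_A = SPL + correction = 89.6 + (-26.2) = 63.4 dBA


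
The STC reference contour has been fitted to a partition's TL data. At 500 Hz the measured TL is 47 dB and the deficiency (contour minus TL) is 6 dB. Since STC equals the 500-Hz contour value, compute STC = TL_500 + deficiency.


By ASTM E413, STC = value of the fitted reference contour at 500 Hz.
Contour value at 500 Hz = TL_500 + deficiency = 47 + 6 = 53
STC = 53


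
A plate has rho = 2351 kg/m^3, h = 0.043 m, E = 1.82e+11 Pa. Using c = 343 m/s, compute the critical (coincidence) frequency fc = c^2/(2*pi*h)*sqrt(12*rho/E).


12*rho/E = 12*2351/1.82e+11 = 1.55011e-07
sqrt(12*rho/E) = sqrt(1.55011e-07) = 0.000393714
c^2/(2*pi*h) = 343^2/(2*pi*0.043) = 435452
fc = 435452 * 0.000393714 = 171.44 Hz


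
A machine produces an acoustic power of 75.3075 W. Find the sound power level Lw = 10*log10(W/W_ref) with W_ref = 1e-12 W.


W / W_ref = 75.3075 / 1e-12 = 7.53075e+13
Lw = 10 * log10(7.53075e+13) = 138.77 dB


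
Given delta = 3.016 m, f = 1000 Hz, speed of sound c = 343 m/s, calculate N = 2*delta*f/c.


N = 2*delta*f/c = 2*delta/lambda, where lambda = c/f
lambda = 343 / 1000 = 0.343 m
N = 2 * 3.016 / 0.343 = 17.586


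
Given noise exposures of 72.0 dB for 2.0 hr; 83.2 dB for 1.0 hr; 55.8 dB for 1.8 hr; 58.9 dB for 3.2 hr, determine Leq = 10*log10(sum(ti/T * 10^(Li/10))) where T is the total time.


T_total = 2.0 + 1.0 + 1.8 + 3.2 = 8.0 hr
(2.0/8.0) * 10^(72.0/10) = 3.96223e+06
(1.0/8.0) * 10^(83.2/10) = 2.61162e+07
(1.8/8.0) * 10^(55.8/10) = 85542.6
(3.2/8.0) * 10^(58.9/10) = 310499
Sum = 3.96223e+06 + 2.61162e+07 + 85542.6 + 310499 = 3.04745e+07
Leq = 10*log10(3.04745e+07) = 74.839 dB


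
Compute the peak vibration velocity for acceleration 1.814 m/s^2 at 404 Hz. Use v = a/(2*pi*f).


omega = 2*pi*f = 2*pi*404 = 2538.41 rad/s
v = a / omega = 1.814 / 2538.41 = 0.00071462 m/s


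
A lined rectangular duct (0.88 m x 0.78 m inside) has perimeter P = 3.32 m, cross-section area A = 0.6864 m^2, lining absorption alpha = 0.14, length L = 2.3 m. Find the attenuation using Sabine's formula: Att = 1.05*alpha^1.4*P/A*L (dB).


alpha^1.4 = 0.14^1.4 = 0.0637645
Attenuation rate = 1.05 * alpha^1.4 * P / A
= 1.05 * 0.0637645 * 3.32 / 0.6864 = 0.323839 dB/m
Total Att = 0.323839 * 2.3 = 0.74483 dB


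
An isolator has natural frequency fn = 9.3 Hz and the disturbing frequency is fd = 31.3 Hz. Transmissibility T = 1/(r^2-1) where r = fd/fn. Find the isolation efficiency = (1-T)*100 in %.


r = 31.3 / 9.3 = 3.36559
r^2 - 1 = 3.36559^2 - 1 = 10.3272
T = 1/10.3272 = 0.0968317
Efficiency = (1 - 0.0968317)*100 = 90.317 %


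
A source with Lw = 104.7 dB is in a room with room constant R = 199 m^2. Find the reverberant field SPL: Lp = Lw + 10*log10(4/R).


4/R = 4/199 = 0.0201005
Lp = 104.7 + 10*log10(0.0201005) = 87.732 dB


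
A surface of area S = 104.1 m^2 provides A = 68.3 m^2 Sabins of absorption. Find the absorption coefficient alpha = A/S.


Absorption coefficient = absorbed power / incident power
alpha = A / S = 68.3 / 104.1 = 0.6561


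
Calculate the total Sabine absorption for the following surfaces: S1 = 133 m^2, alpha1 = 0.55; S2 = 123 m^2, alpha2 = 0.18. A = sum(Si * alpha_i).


133 * 0.55 = 73.15
123 * 0.18 = 22.14
A_total = 73.15 + 22.14 = 95.29 m^2


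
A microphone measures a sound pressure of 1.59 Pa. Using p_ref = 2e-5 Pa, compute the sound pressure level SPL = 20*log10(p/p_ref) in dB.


p / p_ref = 1.59 / 2e-5 = 79500
SPL = 20 * log10(79500) = 98.007 dB


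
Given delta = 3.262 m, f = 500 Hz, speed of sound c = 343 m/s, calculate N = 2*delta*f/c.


N = 2*delta*f/c = 2*delta/lambda, where lambda = c/f
lambda = 343 / 500 = 0.686 m
N = 2 * 3.262 / 0.686 = 9.5102


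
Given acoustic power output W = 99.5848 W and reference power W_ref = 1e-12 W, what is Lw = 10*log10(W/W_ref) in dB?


W / W_ref = 99.5848 / 1e-12 = 9.95848e+13
Lw = 10 * log10(9.95848e+13) = 139.98 dB


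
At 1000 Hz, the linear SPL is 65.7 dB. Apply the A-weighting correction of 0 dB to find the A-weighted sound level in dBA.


A-weighting table: 1000 Hz -> 0 dB correction
SPL_A = SPL + correction = 65.7 + (0) = 65.7 dBA


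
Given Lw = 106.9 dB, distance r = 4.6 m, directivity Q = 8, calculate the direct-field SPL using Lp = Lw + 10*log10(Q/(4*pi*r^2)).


4*pi*r^2 = 4*pi*4.6^2 = 265.904 m^2
Q / (4*pi*r^2) = 8 / 265.904 = 0.030086
Lp = 106.9 + 10*log10(0.030086) = 91.684 dB


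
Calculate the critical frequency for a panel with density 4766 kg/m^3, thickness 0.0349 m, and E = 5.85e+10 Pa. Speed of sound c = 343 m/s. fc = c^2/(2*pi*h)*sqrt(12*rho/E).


12*rho/E = 12*4766/5.85e+10 = 9.77641e-07
sqrt(12*rho/E) = sqrt(9.77641e-07) = 0.000988757
c^2/(2*pi*h) = 343^2/(2*pi*0.0349) = 536516
fc = 536516 * 0.000988757 = 530.48 Hz


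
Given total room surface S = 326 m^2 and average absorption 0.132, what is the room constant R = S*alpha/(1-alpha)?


R = 326 * 0.132 / (1 - 0.132) = 49.576 m^2


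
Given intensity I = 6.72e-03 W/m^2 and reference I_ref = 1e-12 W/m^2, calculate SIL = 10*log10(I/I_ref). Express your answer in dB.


I / I_ref = 6.72e-03 / 1e-12 = 6.72e+09
SIL = 10 * log10(6.72e+09) = 98.274 dB


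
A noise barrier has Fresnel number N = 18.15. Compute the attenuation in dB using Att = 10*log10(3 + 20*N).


3 + 20*N = 3 + 20*18.15 = 366
Att = 10*log10(366) = 25.635 dB


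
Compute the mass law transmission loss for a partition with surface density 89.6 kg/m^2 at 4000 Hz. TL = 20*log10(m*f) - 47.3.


m * f = 89.6 * 4000 = 358400
20*log10(358400) = 111.087 dB
TL = 111.087 - 47.3 = 63.787 dB


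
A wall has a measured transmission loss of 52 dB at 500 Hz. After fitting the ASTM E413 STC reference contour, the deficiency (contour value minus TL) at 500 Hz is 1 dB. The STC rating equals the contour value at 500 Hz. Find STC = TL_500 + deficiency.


By ASTM E413, STC = value of the fitted reference contour at 500 Hz.
Contour value at 500 Hz = TL_500 + deficiency = 52 + 1 = 53
STC = 53


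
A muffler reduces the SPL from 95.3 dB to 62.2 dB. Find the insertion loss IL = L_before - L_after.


Insertion loss = SPL without muffler - SPL with muffler
IL = 95.3 - 62.2 = 33.1 dB


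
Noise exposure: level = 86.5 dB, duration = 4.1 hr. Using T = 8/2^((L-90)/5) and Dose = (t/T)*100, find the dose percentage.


T_allowed = 8 / 2^((86.5 - 90)/5) = 12.996 hr
Dose = 4.1 / 12.996 * 100 = 31.548 %


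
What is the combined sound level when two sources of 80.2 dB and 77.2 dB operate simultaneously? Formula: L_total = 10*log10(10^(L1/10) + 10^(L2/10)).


10^(80.2/10) = 1.04713e+08
10^(77.2/10) = 5.24807e+07
Sum = 1.04713e+08 + 5.24807e+07 = 1.57194e+08
L_total = 10*log10(1.57194e+08) = 81.964 dB


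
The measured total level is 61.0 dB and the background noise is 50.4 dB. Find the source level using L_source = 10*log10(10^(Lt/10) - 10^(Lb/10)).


10^(61.0/10) = 1.25893e+06
10^(50.4/10) = 109648
Difference = 1.25893e+06 - 109648 = 1.14928e+06
L_source = 10*log10(1.14928e+06) = 60.604 dB


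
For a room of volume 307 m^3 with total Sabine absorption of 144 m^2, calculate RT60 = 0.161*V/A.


RT60 = 0.161 * 307 / 144 = 0.34324 s


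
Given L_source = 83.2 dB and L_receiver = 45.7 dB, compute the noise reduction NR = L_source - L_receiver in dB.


NR = L_source - L_receiver (difference between source and receiving room levels)
NR = 83.2 - 45.7 = 37.5 dB


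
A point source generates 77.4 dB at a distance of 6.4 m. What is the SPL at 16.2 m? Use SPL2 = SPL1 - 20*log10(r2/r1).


r2/r1 = 16.2/6.4 = 2.53125
Correction = 20*log10(2.53125) = 8.0667 dB
SPL2 = 77.4 - 8.0667 = 69.333 dB


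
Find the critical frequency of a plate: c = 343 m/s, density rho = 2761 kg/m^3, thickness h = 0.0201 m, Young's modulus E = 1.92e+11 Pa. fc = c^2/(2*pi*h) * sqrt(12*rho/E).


12*rho/E = 12*2761/1.92e+11 = 1.72562e-07
sqrt(12*rho/E) = sqrt(1.72562e-07) = 0.000415406
c^2/(2*pi*h) = 343^2/(2*pi*0.0201) = 931563
fc = 931563 * 0.000415406 = 386.98 Hz


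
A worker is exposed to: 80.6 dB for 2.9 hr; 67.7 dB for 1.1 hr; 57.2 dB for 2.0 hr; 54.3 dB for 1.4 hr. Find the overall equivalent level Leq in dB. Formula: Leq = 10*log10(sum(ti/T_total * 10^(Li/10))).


T_total = 2.9 + 1.1 + 2.0 + 1.4 = 7.4 hr
(2.9/7.4) * 10^(80.6/10) = 4.49952e+07
(1.1/7.4) * 10^(67.7/10) = 875308
(2.0/7.4) * 10^(57.2/10) = 141840
(1.4/7.4) * 10^(54.3/10) = 50920.9
Sum = 4.49952e+07 + 875308 + 141840 + 50920.9 = 4.60633e+07
Leq = 10*log10(4.60633e+07) = 76.634 dB


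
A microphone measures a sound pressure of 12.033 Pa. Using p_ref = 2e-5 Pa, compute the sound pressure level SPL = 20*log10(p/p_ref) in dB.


p / p_ref = 12.033 / 2e-5 = 601650
SPL = 20 * log10(601650) = 115.59 dB


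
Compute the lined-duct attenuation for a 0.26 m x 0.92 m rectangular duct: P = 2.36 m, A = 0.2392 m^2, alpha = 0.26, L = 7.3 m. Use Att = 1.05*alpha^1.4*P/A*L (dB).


alpha^1.4 = 0.26^1.4 = 0.151692
Attenuation rate = 1.05 * alpha^1.4 * P / A
= 1.05 * 0.151692 * 2.36 / 0.2392 = 1.57146 dB/m
Total Att = 1.57146 * 7.3 = 11.472 dB


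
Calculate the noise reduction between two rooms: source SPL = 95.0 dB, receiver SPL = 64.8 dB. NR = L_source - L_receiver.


NR = L_source - L_receiver (difference between source and receiving room levels)
NR = 95.0 - 64.8 = 30.2 dB


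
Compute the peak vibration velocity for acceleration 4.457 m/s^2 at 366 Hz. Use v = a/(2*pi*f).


omega = 2*pi*f = 2*pi*366 = 2299.65 rad/s
v = a / omega = 4.457 / 2299.65 = 0.0019381 m/s


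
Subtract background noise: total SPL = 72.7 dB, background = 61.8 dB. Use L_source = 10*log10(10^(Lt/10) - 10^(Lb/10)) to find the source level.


10^(72.7/10) = 1.86209e+07
10^(61.8/10) = 1.51356e+06
Difference = 1.86209e+07 - 1.51356e+06 = 1.71073e+07
L_source = 10*log10(1.71073e+07) = 72.332 dB


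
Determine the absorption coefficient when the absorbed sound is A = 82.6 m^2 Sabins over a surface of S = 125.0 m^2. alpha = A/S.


Absorption coefficient = absorbed power / incident power
alpha = A / S = 82.6 / 125.0 = 0.6608


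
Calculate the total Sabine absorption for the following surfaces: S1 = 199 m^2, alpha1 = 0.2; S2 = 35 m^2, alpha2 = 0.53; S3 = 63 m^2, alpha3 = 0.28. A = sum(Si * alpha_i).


199 * 0.2 = 39.8
35 * 0.53 = 18.55
63 * 0.28 = 17.64
A_total = 39.8 + 18.55 + 17.64 = 75.99 m^2


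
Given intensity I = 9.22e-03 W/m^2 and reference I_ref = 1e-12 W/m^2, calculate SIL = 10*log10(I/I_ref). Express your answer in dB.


I / I_ref = 9.22e-03 / 1e-12 = 9.22e+09
SIL = 10 * log10(9.22e+09) = 99.647 dB


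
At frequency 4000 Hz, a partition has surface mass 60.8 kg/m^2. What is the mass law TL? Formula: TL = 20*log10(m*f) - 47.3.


m * f = 60.8 * 4000 = 243200
20*log10(243200) = 107.719 dB
TL = 107.719 - 47.3 = 60.419 dB


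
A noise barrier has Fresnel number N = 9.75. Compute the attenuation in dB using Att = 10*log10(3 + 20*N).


3 + 20*N = 3 + 20*9.75 = 198
Att = 10*log10(198) = 22.967 dB
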